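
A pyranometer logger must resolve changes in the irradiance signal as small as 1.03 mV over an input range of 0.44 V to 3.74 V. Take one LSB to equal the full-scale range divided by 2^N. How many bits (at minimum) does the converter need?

Span: 3.74 V − (0.44 V) = 3.3 V.
3.3 V / 1.03 mV = 3204. Since 2^11 = 2048 and 2^12 = 4096, N = 12.

12 bits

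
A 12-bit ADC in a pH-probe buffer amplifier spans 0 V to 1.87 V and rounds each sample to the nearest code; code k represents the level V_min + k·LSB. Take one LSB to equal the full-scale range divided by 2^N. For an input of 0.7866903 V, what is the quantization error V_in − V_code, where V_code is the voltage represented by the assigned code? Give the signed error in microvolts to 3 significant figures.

+66.8 µV

Full-scale range = 1.87 V. LSB = 1.87 V / 2^12 ≈ 456.5 µV.
(V_in − V_min)/LSB = (0.7866903 − (0)) × 4096/1.87 = 1723.1462 → nearest code k = 1723.
V_code = V_min + k × range/2^12 = 0 + 1723 × 1.87/4096 = 0.7866235352 V.
V_in − V_code = 0.7866903 − (0.7866235352) = +66.8 µV.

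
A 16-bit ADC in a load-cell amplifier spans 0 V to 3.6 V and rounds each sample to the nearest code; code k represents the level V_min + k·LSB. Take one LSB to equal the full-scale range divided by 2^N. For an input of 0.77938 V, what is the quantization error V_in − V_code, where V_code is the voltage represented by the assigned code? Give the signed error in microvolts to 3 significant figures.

V_FS = 3.6 V. LSB = 3.6 V / 2^16 ≈ 54.93 µV.
Position in LSBs: (0.77938 − (0)) × 65536/3.6 = 14188.1799; rounding gives k = 14188.
V_code = 0 + (14188/65536) × 3.6 = 0.77937011719 V.
e = 0.77938 − (0.77937011719) = +9.88 µV.

+9.88 µV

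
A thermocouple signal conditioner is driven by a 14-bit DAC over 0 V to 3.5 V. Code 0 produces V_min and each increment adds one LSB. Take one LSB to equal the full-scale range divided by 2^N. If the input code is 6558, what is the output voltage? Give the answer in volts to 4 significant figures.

1.401 V

Span = 3.5 V. LSB = 3.5 V / 2^14.
V_out = 0 + 6558 × (3.5/16384) V
      = 0 V + 1.40094 V = 1.40094 V.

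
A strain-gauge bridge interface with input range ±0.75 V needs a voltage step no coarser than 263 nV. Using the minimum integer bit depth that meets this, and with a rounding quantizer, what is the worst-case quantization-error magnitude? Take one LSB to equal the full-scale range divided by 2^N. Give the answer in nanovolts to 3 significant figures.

The full-scale span is 0.75 − (-0.75) = 1.5 V.
1.5 V / 263 nV = 5.703e6. Since 2^22 = 4194304 and 2^23 = 8388608, N = 23.
Step size = 1.5/8388608 V = 178.81 nV.
Max error for round-to-nearest is LSB/2 = 89.4 nV.

89.4 nV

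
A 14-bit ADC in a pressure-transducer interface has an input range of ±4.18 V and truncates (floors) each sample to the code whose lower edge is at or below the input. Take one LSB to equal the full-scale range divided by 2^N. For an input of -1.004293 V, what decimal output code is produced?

Full-scale range = 4.18 V − (-4.18 V) = 8.36 V. LSB = 8.36 V / 2^14 ≈ 0.5103 mV.
(V_in − V_min) × 2^14/range = (-1.004293 − (-4.18)) × 16384/8.36 = 6223.778.
Floor → code = 6223.

6223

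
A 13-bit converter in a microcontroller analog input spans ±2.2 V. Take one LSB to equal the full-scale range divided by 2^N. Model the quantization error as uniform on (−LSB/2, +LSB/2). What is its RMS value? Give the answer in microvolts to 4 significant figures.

155.1 µV

Full-scale range = 2.2 V − (-2.2 V) = 4.4 V.
LSB = 4.4 V / 2^13 = 0.537109 mV.
RMS of a uniform error over width LSB is LSB/√12 = 155.1 µV.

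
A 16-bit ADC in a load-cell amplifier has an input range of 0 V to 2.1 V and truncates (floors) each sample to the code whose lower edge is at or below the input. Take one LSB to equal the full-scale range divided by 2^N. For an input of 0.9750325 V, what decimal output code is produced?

Range is 2.1 V. LSB = 2.1 V / 2^16 ≈ 32.04 µV.
V_in − V_min = 0.9750325 − (0) = 0.9750325 V.
Divide by LSB: 0.9750325 × 65536/2.1 = 30428.4428.
Truncating gives code 30428.

30428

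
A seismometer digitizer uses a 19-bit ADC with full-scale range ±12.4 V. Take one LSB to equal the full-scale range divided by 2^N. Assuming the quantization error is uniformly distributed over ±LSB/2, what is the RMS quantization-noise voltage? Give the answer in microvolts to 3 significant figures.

The full-scale span is 12.4 − (-12.4) = 24.8 V.
LSB = 24.8 V / 2^19 = 47.302 µV.
For a uniform distribution on [−LSB/2, +LSB/2], V_rms = LSB/√12 = 47.302 µV/3.4641 = 13.7 µV.

13.7 µV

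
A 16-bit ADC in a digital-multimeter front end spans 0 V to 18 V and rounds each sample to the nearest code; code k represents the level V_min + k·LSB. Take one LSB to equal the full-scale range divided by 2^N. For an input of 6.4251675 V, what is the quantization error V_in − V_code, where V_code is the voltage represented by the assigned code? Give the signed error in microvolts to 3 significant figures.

+88.2 µV

Span = 18 V. LSB = 18 V / 2^16 ≈ 274.7 µV.
Position in LSBs: (6.4251675 − (0)) × 65536/18 = 23393.3210; rounding gives k = 23393.
V_code = V_min + k × range/2^16 = 0 + 23393 × 18/65536 = 6.4250793457 V.
V_in − V_code = 6.4251675 − (6.4250793457) = +88.2 µV.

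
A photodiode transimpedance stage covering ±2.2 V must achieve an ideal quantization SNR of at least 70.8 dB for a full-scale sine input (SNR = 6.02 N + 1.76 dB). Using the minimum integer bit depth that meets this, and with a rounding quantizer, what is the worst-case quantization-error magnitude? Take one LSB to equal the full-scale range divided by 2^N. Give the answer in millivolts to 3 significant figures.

Range = 2.2 − (-2.2) = 4.4 V.
Solving 6.02 N ≥ 70.8 − 1.76: N ≥ 11.468. Round up → N = 12.
LSB = 4.4 V / 2^12 = 1.0742 mV.
Half an LSB is 0.537 mV.

0.537 mV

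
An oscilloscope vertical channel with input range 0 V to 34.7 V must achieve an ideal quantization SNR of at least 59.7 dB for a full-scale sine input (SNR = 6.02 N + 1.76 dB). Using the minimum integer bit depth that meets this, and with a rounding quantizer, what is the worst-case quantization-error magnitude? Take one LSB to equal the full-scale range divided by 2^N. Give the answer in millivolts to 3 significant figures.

16.9 mV

Full-scale range = 34.7 V.
N ≥ (59.7 − 1.76)/6.02 = 9.625 → N_min = 10.
LSB = 34.7 V ÷ 2^10 = 34.7/1024 V = 33.887 mV.
|e|_max = LSB/2 = 16.9 mV.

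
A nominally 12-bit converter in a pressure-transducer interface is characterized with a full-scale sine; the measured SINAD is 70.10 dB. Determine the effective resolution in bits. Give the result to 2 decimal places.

11.35 bits

(70.10 − 1.76) / 6.02 = 68.34/6.02 = 11.3522 effective bits.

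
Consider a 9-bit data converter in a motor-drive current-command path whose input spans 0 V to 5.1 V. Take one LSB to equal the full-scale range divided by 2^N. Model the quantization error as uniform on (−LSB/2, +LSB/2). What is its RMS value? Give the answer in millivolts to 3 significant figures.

2.88 mV

Full-scale range = 5.1 V.
Step size = 5.1/512 V = 9.9609 mV.
RMS of a uniform error over width LSB is LSB/√12 = 2.88 mV.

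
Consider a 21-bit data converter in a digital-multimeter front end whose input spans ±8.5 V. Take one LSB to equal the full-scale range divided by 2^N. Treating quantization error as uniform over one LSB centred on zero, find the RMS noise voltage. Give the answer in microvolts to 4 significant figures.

2.340 µV

Full-scale range = 8.5 V − (-8.5 V) = 17 V.
Step size = 17/2097152 V = 8.10623 µV.
σ_q = LSB/√12 = 8.10623 µV/3.4641 = 2.340 µV.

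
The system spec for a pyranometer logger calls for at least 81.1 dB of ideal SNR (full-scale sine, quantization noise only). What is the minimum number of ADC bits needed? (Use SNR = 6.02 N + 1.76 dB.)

6.02 N + 1.76 ≥ 81.1 gives N ≥ 13.179, so the minimum integer is 14.

14 bits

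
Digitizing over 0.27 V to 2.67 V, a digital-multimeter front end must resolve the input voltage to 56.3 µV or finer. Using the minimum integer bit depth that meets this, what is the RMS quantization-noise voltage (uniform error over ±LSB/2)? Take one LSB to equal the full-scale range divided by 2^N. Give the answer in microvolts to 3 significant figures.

Full-scale range = 2.67 V − (0.27 V) = 2.4 V.
Levels needed ≥ 2.4/56.3 µV = 42630. 2^16 = 65536 suffices, so N_min = 16.
One LSB is 2.4 V / 65536 = 36.621 µV.
RMS noise = LSB/√12 = 10.6 µV.

10.6 µV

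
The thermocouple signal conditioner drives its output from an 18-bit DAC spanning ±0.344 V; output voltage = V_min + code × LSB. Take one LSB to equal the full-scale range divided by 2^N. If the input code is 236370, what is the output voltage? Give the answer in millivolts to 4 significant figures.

276.4 mV

Range = 0.344 − (-0.344) = 0.688 V. LSB = 0.688 V / 2^18.
V_out = -0.344 + 236370 × (0.688/262144) V
      = -0.344 V + 0.620356 V = 0.276356 V.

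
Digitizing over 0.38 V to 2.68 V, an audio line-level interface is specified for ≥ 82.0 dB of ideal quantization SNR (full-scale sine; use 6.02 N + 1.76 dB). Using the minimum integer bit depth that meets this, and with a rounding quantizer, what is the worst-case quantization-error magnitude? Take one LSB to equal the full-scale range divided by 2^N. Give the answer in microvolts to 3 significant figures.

Full-scale range = 2.68 V − (0.38 V) = 2.3 V.
Solving 6.02 N ≥ 82.0 − 1.76: N ≥ 13.329. Round up → N = 14.
One LSB is 2.3 V / 16384 = 140.38 µV.
Max error for round-to-nearest is LSB/2 = 70.2 µV.

70.2 µV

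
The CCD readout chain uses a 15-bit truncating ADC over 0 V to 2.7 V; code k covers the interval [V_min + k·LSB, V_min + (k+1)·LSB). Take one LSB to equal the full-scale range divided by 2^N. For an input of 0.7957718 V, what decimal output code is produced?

V_FS = 2.7 V. LSB = 2.7 V / 2^15 ≈ 82.40 µV.
(V_in − V_min) × 2^15/range = (0.7957718 − (0)) × 32768/2.7 = 9657.722.
Floor → code = 9657.

9657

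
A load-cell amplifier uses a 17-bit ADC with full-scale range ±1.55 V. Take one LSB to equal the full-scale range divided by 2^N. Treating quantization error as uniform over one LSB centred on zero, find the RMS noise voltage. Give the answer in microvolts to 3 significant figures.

Range = 1.55 − (-1.55) = 3.1 V.
LSB = 3.1 V / 2^17 = 23.651 µV.
RMS of a uniform error over width LSB is LSB/√12 = 6.83 µV.

6.83 µV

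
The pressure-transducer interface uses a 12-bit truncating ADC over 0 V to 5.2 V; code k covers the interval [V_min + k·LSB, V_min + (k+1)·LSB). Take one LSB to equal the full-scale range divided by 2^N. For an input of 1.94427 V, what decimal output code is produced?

1531

Range is 5.2 V. LSB = 5.2 V / 2^12 ≈ 1.270 mV.
V_in − V_min = 1.94427 − (0) = 1.94427 V.
Divide by LSB: 1.94427 × 4096/5.2 = 1531.4865.
Truncating gives code 1531.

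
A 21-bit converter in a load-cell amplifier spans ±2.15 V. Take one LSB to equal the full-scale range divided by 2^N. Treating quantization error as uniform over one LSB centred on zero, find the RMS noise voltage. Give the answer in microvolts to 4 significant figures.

Full-scale range = 2.15 V − (-2.15 V) = 4.3 V.
LSB = 4.3 V / 2^21 = 2.05040 µV.
V_rms = LSB/√12 = 2.05040 µV / √12 = 0.5919 µV.

0.5919 µV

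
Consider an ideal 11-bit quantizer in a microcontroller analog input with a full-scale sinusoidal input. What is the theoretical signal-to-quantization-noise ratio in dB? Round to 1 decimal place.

SNR = 6.02·11 + 1.76 = 67.98 dB.

68.0 dB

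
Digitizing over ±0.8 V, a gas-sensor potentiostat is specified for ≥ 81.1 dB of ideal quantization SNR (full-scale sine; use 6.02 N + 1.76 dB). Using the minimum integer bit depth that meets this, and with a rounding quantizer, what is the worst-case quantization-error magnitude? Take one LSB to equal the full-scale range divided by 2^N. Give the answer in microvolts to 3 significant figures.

Full-scale range = 0.8 V − (-0.8 V) = 1.6 V.
Required N = ⌈(81.1 − 1.76)/6.02⌉ = ⌈13.179⌉ = 14.
One LSB is 1.6 V / 16384 = 97.656 µV.
Half an LSB is 48.8 µV.

48.8 µV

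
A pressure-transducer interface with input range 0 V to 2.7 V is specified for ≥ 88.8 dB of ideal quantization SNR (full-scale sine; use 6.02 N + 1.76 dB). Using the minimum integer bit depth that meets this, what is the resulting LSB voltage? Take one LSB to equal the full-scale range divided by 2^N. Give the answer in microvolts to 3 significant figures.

Full-scale range = 2.7 V.
Required N = ⌈(88.8 − 1.76)/6.02⌉ = ⌈14.458⌉ = 15.
Step size = 2.7/32768 V = 82.4 µV.

82.4 µV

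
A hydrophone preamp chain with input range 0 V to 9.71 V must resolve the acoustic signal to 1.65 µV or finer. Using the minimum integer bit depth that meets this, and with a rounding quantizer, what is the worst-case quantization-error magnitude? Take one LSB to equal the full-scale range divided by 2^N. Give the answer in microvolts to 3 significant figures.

0.579 µV

Full-scale range = 9.71 V.
Required number of levels: 9.71/1.65 µV = 5.8848e6; smallest N with 2^N ≥ that is 23.
LSB = 9.71 V ÷ 2^23 = 9.71/8388608 V = 1.1575 µV.
Max error for round-to-nearest is LSB/2 = 0.579 µV.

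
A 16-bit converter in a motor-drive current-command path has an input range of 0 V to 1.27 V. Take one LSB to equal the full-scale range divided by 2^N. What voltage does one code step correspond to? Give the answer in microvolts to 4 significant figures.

19.38 µV

Range is 1.27 V.
There are 2^16 = 65536 steps.
LSB = 1.27 V / 2^16 = 19.38 µV.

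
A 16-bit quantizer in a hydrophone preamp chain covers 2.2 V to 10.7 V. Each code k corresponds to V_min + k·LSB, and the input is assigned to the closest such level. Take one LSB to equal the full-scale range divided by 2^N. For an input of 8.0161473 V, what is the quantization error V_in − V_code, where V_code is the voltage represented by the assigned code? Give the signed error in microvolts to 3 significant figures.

Full-scale range = 10.7 V − (2.2 V) = 8.5 V. LSB = 8.5 V / 2^16 ≈ 129.7 µV.
(8.0161473 − (2.2)) / LSB = 5.8161473 × 65536/8.5 = 44843.1799. Nearest integer: k = 44843.
Reconstructed level: 2.2 + 44843 × 8.5/65536 V = 8.0161239624 V.
V_in − V_code = 8.0161473 − (8.0161239624) = +23.3 µV.

+23.3 µV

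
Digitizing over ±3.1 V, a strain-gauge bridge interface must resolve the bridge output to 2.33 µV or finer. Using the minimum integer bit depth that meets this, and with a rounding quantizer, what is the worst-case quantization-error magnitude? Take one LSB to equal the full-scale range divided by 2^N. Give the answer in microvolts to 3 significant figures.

Full-scale range = 3.1 V − (-3.1 V) = 6.2 V.
Required number of levels: 6.2/2.33 µV = 2.6609e6; smallest N with 2^N ≥ that is 22.
Step size = 6.2/4194304 V = 1.4782 µV.
|e|_max = LSB/2 = 0.739 µV.

0.739 µV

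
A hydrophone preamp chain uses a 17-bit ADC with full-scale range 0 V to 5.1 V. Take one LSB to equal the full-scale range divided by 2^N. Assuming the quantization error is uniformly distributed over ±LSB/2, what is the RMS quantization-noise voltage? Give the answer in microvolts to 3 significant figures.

Span = 5.1 V.
One LSB is 5.1 V / 131072 = 38.910 µV.
σ_q = LSB/√12 = 38.910 µV/3.4641 = 11.2 µV.

11.2 µV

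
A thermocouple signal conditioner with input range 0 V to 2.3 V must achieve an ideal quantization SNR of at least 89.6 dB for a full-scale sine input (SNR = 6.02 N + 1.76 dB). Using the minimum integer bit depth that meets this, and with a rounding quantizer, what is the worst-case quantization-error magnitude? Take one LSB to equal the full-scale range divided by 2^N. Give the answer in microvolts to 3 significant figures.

V_FS = 2.3 V.
Required N = ⌈(89.6 − 1.76)/6.02⌉ = ⌈14.591⌉ = 15.
LSB = 2.3 V ÷ 2^15 = 2.3/32768 V = 70.190 µV.
Half an LSB is 35.1 µV.

35.1 µV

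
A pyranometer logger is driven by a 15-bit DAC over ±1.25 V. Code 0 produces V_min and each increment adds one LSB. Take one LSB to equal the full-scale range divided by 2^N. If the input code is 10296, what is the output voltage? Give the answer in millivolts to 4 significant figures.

Range = 1.25 − (-1.25) = 2.5 V. LSB = 2.5 V / 2^15.
V_out = -1.25 + 10296 × (2.5/32768) V
      = -1.25 + 0.785522 = -0.464478 V.

-464.5 mV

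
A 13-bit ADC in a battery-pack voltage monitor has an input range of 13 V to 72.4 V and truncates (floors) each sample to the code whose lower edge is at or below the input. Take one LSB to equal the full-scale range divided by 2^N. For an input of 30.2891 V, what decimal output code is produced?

The full-scale span is 72.4 − (13) = 59.4 V. LSB = 59.4 V / 2^13 ≈ 7.251 mV.
(V_in − V_min) × 2^13/range = (30.2891 − (13)) × 8192/59.4 = 2384.382.
Floor → code = 2384.

2384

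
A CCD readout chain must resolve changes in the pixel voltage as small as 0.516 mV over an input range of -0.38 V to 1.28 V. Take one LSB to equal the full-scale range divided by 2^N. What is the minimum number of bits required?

12 bits

Span: 1.28 V − (-0.38 V) = 1.66 V.
Need 2^N ≥ 1.66 V / 0.516 mV = 3217 → N_min = 12.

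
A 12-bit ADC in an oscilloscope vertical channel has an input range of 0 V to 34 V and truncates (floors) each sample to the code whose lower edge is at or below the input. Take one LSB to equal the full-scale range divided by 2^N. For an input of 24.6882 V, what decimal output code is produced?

2974

Full-scale range = 34 V. LSB = 34 V / 2^12 ≈ 8.301 mV.
code = ⌊(V_in − V_min)/LSB⌋ = ⌊(V_in − V_min) × 2^12 / range⌋
     = ⌊(24.6882 − (0)) × 4096 / 34⌋ = ⌊24.6882 × 4096/34⌋
     = ⌊2974.202⌋ = 2974.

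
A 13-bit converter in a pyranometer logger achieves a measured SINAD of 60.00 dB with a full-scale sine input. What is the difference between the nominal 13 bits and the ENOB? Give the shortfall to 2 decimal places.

N_eff = (60.00 − 1.76)/6.02 = 9.6744 bits.
13 − 9.6744 = 3.33 bits below nominal.

3.33 bits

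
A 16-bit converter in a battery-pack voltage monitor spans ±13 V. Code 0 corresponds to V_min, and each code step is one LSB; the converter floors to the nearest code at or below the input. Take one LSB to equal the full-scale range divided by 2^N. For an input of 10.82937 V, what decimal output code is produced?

Full-scale range = 13 V − (-13 V) = 26 V. LSB = 26 V / 2^16 ≈ 396.7 µV.
code = ⌊(V_in − V_min)/LSB⌋ = ⌊(V_in − V_min) × 2^16 / range⌋
     = ⌊(10.82937 − (-13)) × 65536 / 26⌋ = ⌊23.82937 × 65536/26⌋
     = ⌊60064.677⌋ = 60064.

60064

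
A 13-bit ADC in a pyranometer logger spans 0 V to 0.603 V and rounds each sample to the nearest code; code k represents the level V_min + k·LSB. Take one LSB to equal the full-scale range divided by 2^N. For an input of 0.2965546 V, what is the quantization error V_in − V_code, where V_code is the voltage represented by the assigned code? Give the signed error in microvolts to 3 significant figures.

−13.6 µV

Full-scale range = 0.603 V. LSB = 0.603 V / 2^13 ≈ 73.61 µV.
(0.2965546 − (0)) / LSB = 0.2965546 × 8192/0.603 = 4028.8147. Nearest integer: k = 4029.
Reconstructed level: 0 + 4029 × 0.603/8192 V = 0.2965682373 V.
Error = V_in − V_code = 0.2965546 − (0.2965682373) = −13.6 µV.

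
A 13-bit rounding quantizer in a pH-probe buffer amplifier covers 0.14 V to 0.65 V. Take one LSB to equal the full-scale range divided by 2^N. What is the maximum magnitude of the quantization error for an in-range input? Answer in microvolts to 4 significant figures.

31.13 µV

Full-scale range = 0.65 V − (0.14 V) = 0.51 V.
LSB = 0.51 V / 2^13 = 62.2559 µV.
Worst-case error for round-to-nearest is half an LSB: 31.13 µV.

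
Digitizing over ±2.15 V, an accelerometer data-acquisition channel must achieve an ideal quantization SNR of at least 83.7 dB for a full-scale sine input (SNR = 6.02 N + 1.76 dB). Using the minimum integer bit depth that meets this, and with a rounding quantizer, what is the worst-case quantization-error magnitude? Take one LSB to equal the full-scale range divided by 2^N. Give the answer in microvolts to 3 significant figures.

Span: 2.15 V − (-2.15 V) = 4.3 V.
Required N = ⌈(83.7 − 1.76)/6.02⌉ = ⌈13.611⌉ = 14.
One LSB is 4.3 V / 16384 = 262.45 µV.
|e|_max = LSB/2 = 131 µV.

131 µV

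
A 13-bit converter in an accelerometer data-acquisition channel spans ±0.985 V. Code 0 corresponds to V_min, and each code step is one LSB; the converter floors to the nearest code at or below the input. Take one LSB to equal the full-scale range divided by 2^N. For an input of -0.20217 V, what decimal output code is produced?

3255

The full-scale span is 0.985 − (-0.985) = 1.97 V. LSB = 1.97 V / 2^13 ≈ 240.5 µV.
V_in − V_min = -0.20217 − (-0.985) = 0.78283 V.
Divide by LSB: 0.78283 × 8192/1.97 = 3255.3012.
Truncating gives code 3255.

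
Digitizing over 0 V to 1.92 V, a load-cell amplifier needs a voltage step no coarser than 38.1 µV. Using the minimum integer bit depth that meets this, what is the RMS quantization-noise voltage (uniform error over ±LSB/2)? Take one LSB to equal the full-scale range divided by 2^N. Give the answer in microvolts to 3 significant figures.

Range is 1.92 V.
Required number of levels: 1.92/38.1 µV = 50394; smallest N with 2^N ≥ that is 16.
LSB = 1.92 V ÷ 2^16 = 1.92/65536 V = 29.297 µV.
σ_q = LSB/√12 = 29.297 µV/3.4641 = 8.46 µV.

8.46 µV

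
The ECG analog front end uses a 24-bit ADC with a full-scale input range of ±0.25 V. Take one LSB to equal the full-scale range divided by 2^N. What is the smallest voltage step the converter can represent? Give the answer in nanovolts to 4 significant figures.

Span: 0.25 V − (-0.25 V) = 0.5 V.
Number of codes = 2^24 = 16777216.
Step size = 0.5/16777216 V = 29.80 nV.

29.80 nV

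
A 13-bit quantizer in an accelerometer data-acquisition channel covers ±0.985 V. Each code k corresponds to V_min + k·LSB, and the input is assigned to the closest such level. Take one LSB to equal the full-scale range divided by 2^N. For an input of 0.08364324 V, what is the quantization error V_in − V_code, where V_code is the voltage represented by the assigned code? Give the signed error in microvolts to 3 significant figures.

−43.3 µV

Full-scale range = 0.985 V − (-0.985 V) = 1.97 V. LSB = 1.97 V / 2^13 ≈ 240.5 µV.
(V_in − V_min)/LSB = (0.08364324 − (-0.985)) × 8192/1.97 = 4443.8200 → nearest code k = 4444.
V_code = -0.985 + (4444/8192) × 1.97 = 0.08368652344 V.
e = 0.08364324 − (0.08368652344) = −43.3 µV.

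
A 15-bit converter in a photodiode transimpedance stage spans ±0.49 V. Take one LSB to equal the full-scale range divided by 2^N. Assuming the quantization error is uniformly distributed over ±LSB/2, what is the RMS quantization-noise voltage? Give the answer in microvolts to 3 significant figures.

Span: 0.49 V − (-0.49 V) = 0.98 V.
Step size = 0.98/32768 V = 29.907 µV.
RMS of a uniform error over width LSB is LSB/√12 = 8.63 µV.

8.63 µV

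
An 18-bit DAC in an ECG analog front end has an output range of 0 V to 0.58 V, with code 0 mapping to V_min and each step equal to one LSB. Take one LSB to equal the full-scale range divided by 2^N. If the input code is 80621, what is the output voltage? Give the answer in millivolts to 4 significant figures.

178.4 mV

Span = 0.58 V. LSB = 0.58 V / 2^18.
Output = V_min + (80621/262144) × range = 0 + 0.307545 × 0.58 V
      = 0 + 0.178376 = 0.178376 V.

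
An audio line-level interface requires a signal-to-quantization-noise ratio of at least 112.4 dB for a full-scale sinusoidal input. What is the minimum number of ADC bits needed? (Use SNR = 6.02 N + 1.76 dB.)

19 bits

6.02 N + 1.76 ≥ 112.4 gives N ≥ 18.379, so the minimum integer is 19.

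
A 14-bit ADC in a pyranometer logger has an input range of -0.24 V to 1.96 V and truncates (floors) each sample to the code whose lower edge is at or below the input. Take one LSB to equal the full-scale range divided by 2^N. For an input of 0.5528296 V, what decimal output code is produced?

5904

Full-scale range = 1.96 V − (-0.24 V) = 2.2 V. LSB = 2.2 V / 2^14 ≈ 134.3 µV.
(V_in − V_min) × 2^14/range = (0.5528296 − (-0.24)) × 16384/2.2 = 5904.418.
Floor → code = 5904.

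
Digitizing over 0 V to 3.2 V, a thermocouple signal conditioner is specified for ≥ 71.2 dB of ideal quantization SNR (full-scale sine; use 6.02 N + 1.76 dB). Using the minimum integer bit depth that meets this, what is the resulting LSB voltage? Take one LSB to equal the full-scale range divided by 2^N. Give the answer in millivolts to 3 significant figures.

0.781 mV

Range is 3.2 V.
N ≥ (71.2 − 1.76)/6.02 = 11.535 → N_min = 12.
LSB = 3.2 V / 2^12 = 0.781 mV.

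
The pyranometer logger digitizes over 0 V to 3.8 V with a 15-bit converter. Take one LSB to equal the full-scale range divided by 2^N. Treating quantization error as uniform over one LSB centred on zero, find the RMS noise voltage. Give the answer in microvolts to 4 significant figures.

Range is 3.8 V.
LSB = 3.8 V / 2^15 = 115.967 µV.
σ_q = LSB/√12 = 115.967 µV/3.4641 = 33.48 µV.

33.48 µV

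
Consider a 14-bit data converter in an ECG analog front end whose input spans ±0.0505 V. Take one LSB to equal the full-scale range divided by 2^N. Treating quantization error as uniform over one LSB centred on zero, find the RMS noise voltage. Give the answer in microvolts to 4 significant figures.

Full-scale range = 0.0505 V − (-0.0505 V) = 0.101 V.
Step size = 0.101/16384 V = 6.16455 µV.
RMS of a uniform error over width LSB is LSB/√12 = 1.780 µV.

1.780 µV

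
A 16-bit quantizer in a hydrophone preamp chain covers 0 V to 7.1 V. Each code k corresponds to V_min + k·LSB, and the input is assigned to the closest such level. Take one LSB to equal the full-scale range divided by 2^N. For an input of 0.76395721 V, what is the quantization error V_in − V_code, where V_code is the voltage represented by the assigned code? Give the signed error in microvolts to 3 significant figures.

−38.2 µV

Full-scale range = 7.1 V. LSB = 7.1 V / 2^16 ≈ 108.3 µV.
(V_in − V_min)/LSB = (0.76395721 − (0)) × 65536/7.1 = 7051.6478 → nearest code k = 7052.
V_code = 0 + (7052/65536) × 7.1 = 0.76399536133 V.
V_in − V_code = 0.76395721 − (0.76399536133) = −38.2 µV.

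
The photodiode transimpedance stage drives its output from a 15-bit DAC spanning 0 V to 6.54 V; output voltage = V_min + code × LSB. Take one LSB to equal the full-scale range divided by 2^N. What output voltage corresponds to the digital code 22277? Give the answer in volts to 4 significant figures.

4.446 V

V_FS = 6.54 V. LSB = 6.54 V / 2^15.
V_out = V_min + code × LSB = 0 V + 22277 × 6.54 V / 32768
      = 0 V + 4.44615 V = 4.44615 V.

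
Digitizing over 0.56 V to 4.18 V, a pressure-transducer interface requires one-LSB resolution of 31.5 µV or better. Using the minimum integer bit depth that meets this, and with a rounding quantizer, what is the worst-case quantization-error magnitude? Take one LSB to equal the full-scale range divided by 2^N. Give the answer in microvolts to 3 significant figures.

Span: 4.18 V − (0.56 V) = 3.62 V.
Need 2^N ≥ 3.62 V / 31.5 µV = 114900 → N_min = 17.
One LSB is 3.62 V / 131072 = 27.618 µV.
Half an LSB is 13.8 µV.

13.8 µV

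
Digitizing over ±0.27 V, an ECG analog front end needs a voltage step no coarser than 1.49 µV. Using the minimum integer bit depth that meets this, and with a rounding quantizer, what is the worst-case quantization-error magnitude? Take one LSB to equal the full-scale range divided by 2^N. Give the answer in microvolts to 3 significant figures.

0.515 µV

Range = 0.27 − (-0.27) = 0.54 V.
0.54 V / 1.49 µV = 362400. Since 2^18 = 262144 and 2^19 = 524288, N = 19.
LSB = 0.54 V ÷ 2^19 = 0.54/524288 V = 1.0300 µV.
Max error for round-to-nearest is LSB/2 = 0.515 µV.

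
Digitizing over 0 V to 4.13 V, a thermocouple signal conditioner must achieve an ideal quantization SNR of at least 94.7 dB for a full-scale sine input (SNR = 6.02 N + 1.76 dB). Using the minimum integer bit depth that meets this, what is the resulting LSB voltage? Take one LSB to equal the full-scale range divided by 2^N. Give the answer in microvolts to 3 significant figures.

63.0 µV

V_FS = 4.13 V.
Solving 6.02 N ≥ 94.7 − 1.76: N ≥ 15.439. Round up → N = 16.
LSB = 4.13 V / 2^16 = 63.0 µV.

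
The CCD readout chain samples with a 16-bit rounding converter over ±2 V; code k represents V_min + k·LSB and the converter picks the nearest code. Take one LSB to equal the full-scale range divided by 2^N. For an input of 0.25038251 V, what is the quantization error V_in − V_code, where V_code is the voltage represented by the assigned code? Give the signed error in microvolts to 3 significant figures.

+16.3 µV

Span: 2 V − (-2 V) = 4 V. LSB = 4 V / 2^16 ≈ 61.04 µV.
(V_in − V_min)/LSB = (0.25038251 − (-2)) × 65536/4 = 36870.2670 → nearest code k = 36870.
Reconstructed level: -2 + 36870 × 4/65536 V = 0.25036621094 V.
Error = V_in − V_code = 0.25038251 − (0.25036621094) = +16.3 µV.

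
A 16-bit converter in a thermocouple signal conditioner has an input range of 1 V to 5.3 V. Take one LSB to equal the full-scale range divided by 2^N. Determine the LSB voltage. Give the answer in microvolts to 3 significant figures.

65.6 µV

The full-scale span is 5.3 − (1) = 4.3 V.
Number of codes = 2^16 = 65536.
One LSB is 4.3 V / 65536 = 65.6 µV.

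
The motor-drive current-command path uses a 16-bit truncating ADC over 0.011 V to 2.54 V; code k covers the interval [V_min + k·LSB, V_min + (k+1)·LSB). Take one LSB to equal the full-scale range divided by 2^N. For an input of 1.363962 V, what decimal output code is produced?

35060

Range = 2.54 − (0.011) = 2.529 V. LSB = 2.529 V / 2^16 ≈ 38.59 µV.
code = ⌊(V_in − V_min)/LSB⌋ = ⌊(V_in − V_min) × 2^16 / range⌋
     = ⌊(1.363962 − (0.011)) × 65536 / 2.529⌋ = ⌊1.352962 × 65536/2.529⌋
     = ⌊35060.387⌋ = 35060.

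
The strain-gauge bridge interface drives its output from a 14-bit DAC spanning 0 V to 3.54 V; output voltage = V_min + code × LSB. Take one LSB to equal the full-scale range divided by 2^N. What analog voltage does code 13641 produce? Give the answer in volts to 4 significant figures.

Full-scale range = 3.54 V. LSB = 3.54 V / 2^14.
Output = V_min + (13641/16384) × range = 0 + 0.832581 × 3.54 V
      = 0 + 2.94734 = 2.94734 V.

2.947 V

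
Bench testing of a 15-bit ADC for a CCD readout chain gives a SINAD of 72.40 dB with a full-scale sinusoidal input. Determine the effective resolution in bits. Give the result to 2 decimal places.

(72.40 − 1.76) / 6.02 = 70.64/6.02 = 11.7342 effective bits.

11.73 bits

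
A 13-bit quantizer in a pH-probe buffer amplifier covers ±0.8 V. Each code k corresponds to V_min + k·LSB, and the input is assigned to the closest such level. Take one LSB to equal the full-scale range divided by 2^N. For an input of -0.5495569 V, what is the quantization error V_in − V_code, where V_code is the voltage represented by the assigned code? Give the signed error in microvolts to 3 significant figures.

+52.5 µV

The full-scale span is 0.8 − (-0.8) = 1.6 V. LSB = 1.6 V / 2^13 ≈ 195.3 µV.
(V_in − V_min)/LSB = (-0.5495569 − (-0.8)) × 8192/1.6 = 1282.2687 → nearest code k = 1282.
V_code = -0.8 + (1282/8192) × 1.6 = -0.5496093750 V.
e = -0.5495569 − (-0.5496093750) = +52.5 µV.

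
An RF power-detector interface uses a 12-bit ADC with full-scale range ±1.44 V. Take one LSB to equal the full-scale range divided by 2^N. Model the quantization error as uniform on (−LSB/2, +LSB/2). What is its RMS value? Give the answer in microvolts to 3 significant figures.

203 µV

Span: 1.44 V − (-1.44 V) = 2.88 V.
Step size = 2.88/4096 V = 0.70313 mV.
RMS of a uniform error over width LSB is LSB/√12 = 203 µV.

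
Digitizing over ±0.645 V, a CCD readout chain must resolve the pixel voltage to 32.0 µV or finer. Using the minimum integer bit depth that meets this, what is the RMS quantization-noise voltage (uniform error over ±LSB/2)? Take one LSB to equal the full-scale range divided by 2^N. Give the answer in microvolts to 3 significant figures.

Full-scale range = 0.645 V − (-0.645 V) = 1.29 V.
Need 2^N ≥ 1.29 V / 32.0 µV = 40310 → N_min = 16.
LSB = 1.29 V ÷ 2^16 = 1.29/65536 V = 19.684 µV.
V_rms = LSB/√12 = 5.68 µV.

5.68 µV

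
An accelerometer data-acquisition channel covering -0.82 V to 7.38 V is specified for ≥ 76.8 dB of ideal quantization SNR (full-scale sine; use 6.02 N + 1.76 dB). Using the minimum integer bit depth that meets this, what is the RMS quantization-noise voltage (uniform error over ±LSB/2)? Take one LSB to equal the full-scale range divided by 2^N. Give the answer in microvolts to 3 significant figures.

Range = 7.38 − (-0.82) = 8.2 V.
Solving 6.02 N ≥ 76.8 − 1.76: N ≥ 12.465. Round up → N = 13.
Step size = 8.2/8192 V = 1.0010 mV.
RMS noise = LSB/√12 = 289 µV.

289 µV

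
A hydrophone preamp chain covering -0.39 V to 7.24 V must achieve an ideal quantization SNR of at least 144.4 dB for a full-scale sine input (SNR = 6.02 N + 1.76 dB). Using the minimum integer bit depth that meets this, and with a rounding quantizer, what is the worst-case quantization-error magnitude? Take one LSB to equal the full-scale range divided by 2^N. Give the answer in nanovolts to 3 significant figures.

The full-scale span is 7.24 − (-0.39) = 7.63 V.
6.02 N + 1.76 ≥ 144.4 gives N ≥ 23.694, so the minimum integer is 24.
One LSB is 7.63 V / 16777216 = 454.78 nV.
Max error for round-to-nearest is LSB/2 = 227 nV.

227 nV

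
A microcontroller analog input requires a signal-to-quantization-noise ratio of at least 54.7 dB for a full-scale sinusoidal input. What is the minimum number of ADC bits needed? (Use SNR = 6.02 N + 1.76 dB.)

Solving 6.02 N ≥ 54.7 − 1.76: N ≥ 8.794. Round up → N = 9.

9 bits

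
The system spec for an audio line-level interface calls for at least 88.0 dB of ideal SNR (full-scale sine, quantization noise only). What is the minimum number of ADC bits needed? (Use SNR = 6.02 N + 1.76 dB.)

15 bits

6.02 N + 1.76 ≥ 88.0 gives N ≥ 14.326, so the minimum integer is 15.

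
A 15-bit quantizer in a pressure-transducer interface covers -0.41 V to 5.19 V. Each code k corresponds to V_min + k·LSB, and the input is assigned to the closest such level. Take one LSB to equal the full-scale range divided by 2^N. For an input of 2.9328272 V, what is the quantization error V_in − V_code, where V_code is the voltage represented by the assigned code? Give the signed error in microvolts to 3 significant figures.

Span: 5.19 V − (-0.41 V) = 5.6 V. LSB = 5.6 V / 2^15 ≈ 170.9 µV.
(V_in − V_min)/LSB = (2.9328272 − (-0.41)) × 32768/5.6 = 19560.3146 → nearest code k = 19560.
V_code = V_min + k × range/2^15 = -0.41 + 19560 × 5.6/32768 = 2.9327734375 V.
Error = V_in − V_code = 2.9328272 − (2.9327734375) = +53.8 µV.

+53.8 µV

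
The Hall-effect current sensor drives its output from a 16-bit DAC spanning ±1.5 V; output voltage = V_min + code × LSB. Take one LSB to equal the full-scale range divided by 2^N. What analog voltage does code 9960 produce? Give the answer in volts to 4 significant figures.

-1.044 V

Span: 1.5 V − (-1.5 V) = 3 V. LSB = 3 V / 2^16.
V_out = V_min + code × LSB = -1.5 V + 9960 × 3 V / 65536
      = -1.5 V + 0.455933 V = -1.04407 V.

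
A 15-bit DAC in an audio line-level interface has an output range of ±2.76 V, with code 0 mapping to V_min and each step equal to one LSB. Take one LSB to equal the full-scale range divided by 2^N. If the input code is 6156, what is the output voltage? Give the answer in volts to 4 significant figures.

-1.723 V

The full-scale span is 2.76 − (-2.76) = 5.52 V. LSB = 5.52 V / 2^15.
Output = V_min + (6156/32768) × range = -2.76 + 0.187866 × 5.52 V
      = -2.76 V + 1.03702 V = -1.72298 V.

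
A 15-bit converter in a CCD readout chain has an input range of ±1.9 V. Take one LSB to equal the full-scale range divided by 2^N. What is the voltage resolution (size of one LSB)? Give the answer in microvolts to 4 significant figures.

Span: 1.9 V − (-1.9 V) = 3.8 V.
2^15 = 32768 levels.
LSB = 3.8 V / 2^15 = 116.0 µV.

116.0 µV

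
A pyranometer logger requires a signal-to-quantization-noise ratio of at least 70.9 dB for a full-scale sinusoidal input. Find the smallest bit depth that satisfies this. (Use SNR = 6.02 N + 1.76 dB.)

Solving 6.02 N ≥ 70.9 − 1.76: N ≥ 11.485. Round up → N = 12.

12 bits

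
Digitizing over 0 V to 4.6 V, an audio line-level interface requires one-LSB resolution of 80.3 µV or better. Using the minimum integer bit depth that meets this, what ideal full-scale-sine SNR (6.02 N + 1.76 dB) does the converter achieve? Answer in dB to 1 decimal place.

Span = 4.6 V.
4.6 V / 80.3 µV = 57290. Since 2^15 = 32768 and 2^16 = 65536, N = 16.
SNR = 6.02 × 16 + 1.76 = 98.08 dB.

98.1 dB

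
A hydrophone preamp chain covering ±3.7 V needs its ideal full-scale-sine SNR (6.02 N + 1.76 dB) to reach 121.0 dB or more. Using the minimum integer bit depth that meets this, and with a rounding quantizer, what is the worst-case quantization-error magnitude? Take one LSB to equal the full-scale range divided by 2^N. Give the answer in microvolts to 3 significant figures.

Range = 3.7 − (-3.7) = 7.4 V.
N ≥ (121.0 − 1.76)/6.02 = 19.807 → N_min = 20.
LSB = 7.4 V ÷ 2^20 = 7.4/1048576 V = 7.0572 µV.
Max error for round-to-nearest is LSB/2 = 3.53 µV.

3.53 µV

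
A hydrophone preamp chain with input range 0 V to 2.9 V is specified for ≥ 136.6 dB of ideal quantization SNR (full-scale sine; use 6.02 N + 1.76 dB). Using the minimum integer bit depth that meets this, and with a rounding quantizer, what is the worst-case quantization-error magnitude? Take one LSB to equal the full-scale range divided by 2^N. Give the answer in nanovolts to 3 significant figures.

173 nV

Full-scale range = 2.9 V.
Required N = ⌈(136.6 − 1.76)/6.02⌉ = ⌈22.399⌉ = 23.
LSB = 2.9 V ÷ 2^23 = 2.9/8388608 V = 345.71 nV.
Max error for round-to-nearest is LSB/2 = 173 nV.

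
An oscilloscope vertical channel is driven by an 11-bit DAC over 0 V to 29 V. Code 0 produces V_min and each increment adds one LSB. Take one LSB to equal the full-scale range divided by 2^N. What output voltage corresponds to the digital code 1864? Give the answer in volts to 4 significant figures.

Full-scale range = 29 V. LSB = 29 V / 2^11.
V_out = V_min + code × LSB = 0 V + 1864 × 29 V / 2048
      = 0 V + 26.3945 V = 26.3945 V.

26.39 V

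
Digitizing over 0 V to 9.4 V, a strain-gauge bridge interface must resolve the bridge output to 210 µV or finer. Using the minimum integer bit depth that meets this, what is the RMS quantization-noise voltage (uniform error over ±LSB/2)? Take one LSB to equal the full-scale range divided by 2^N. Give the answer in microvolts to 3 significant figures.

V_FS = 9.4 V.
Levels needed ≥ 9.4/210 µV = 44760. 2^16 = 65536 suffices, so N_min = 16.
LSB = 9.4 V ÷ 2^16 = 9.4/65536 V = 143.43 µV.
RMS noise = LSB/√12 = 41.4 µV.

41.4 µV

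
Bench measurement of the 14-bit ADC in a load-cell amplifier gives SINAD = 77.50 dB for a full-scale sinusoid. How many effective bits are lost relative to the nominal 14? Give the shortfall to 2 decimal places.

ENOB = (SINAD − 1.76)/6.02 = (77.50 − 1.76)/6.02 = 12.5814 bits.
14 − 12.5814 = 1.42 bits below nominal.

1.42 bits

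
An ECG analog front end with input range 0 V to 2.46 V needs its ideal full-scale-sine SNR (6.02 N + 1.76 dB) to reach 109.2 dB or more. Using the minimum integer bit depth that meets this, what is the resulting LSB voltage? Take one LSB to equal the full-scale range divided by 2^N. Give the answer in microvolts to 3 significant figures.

9.38 µV

Full-scale range = 2.46 V.
N ≥ (109.2 − 1.76)/6.02 = 17.847 → N_min = 18.
LSB = 2.46 V ÷ 2^18 = 2.46/262144 V = 9.38 µV.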